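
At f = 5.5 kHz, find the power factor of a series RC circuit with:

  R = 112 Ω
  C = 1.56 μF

Step 1 — Angular frequency: ω = 2π·f = 2π·5500 = 3.456e+04 rad/s.
Step 2 — Component impedances:
  R: Z = R = 112 Ω
  C: Z = 1/(jωC) = -j/(ω·C) = 0 - j18.55 Ω
Step 3 — Series combination: Z_total = R + C = 112 - j18.55 Ω = 113.5∠-9.4° Ω.
Step 4 — Power factor: PF = cos(φ) = Re(Z)/|Z| = 112/113.526 = 0.9866.
Step 5 — Type: Im(Z) = -18.55 ⇒ leading (phase φ = -9.4°).

PF = 0.9866 (leading, φ = -9.4°)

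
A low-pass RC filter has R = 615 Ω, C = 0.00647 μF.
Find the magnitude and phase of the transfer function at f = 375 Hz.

Step 1 — Angular frequency: ω = 2π·375 = 2356 rad/s.
Step 2 — Transfer function: H(jω) = 1/(1 + jωRC).
Step 3 — Denominator: 1 + jωRC = 1 + j·2356·615·6.47e-09 = 1 + j0.009375.
Step 4 — H = 0.9999 - j0.009375.
Step 5 — Magnitude: |H| = 1 (-0.0 dB); phase: φ = -0.5°.

|H| = 1 (-0.0 dB), φ = -0.5°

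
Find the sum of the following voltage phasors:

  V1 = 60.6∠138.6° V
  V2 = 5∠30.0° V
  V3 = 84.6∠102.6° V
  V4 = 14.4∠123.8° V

Step 1 — Convert each phasor to rectangular form:
  V1 = 60.6·(cos(138.6°) + j·sin(138.6°)) = -45.46 + j40.08 V
  V2 = 5·(cos(30.0°) + j·sin(30.0°)) = 4.33 + j2.5 V
  V3 = 84.6·(cos(102.6°) + j·sin(102.6°)) = -18.45 + j82.56 V
  V4 = 14.4·(cos(123.8°) + j·sin(123.8°)) = -8.011 + j11.97 V
Step 2 — Sum components: V_total = -67.59 + j137.1 V.
Step 3 — Convert to polar: |V_total| = 152.9 V, ∠V_total = 116.2°.

V_total = 152.9∠116.2° V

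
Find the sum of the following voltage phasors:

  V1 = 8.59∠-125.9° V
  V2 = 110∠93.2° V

Step 1 — Convert each phasor to rectangular form:
  V1 = 8.59·(cos(-125.9°) + j·sin(-125.9°)) = -5.037 - j6.958 V
  V2 = 110·(cos(93.2°) + j·sin(93.2°)) = -6.14 + j109.8 V
Step 2 — Sum components: V_total = -11.18 + j102.9 V.
Step 3 — Convert to polar: |V_total| = 103.5 V, ∠V_total = 96.2°.

V_total = 103.5∠96.2° V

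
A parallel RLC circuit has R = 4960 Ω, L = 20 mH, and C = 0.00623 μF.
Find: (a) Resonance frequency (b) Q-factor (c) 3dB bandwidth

Step 1 — Resonance: ω₀ = 1/√(LC) = 1/√(0.02·6.23e-09) = 8.959e+04 rad/s.
Step 2 — f₀ = ω₀/(2π) = 1.426e+04 Hz.
Step 3 — Parallel Q: Q = R/(ω₀L) = 4960/(8.959e+04·0.02) = 2.768.
Step 4 — Bandwidth: Δω = ω₀/Q = 3.236e+04 rad/s; BW = Δω/(2π) = 5151 Hz.

(a) f₀ = 1.426e+04 Hz  (b) Q = 2.768  (c) BW = 5151 Hz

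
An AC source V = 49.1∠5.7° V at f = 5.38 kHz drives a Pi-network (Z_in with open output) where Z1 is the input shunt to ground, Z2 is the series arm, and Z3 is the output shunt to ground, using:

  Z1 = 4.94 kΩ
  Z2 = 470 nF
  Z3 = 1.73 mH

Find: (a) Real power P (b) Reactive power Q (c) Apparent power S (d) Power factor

Step 1 — Angular frequency: ω = 2π·f = 2π·5380 = 3.38e+04 rad/s.
Step 2 — Component impedances:
  Z1: Z = R = 4940 Ω
  Z2: Z = 1/(jωC) = -j/(ω·C) = 0 - j62.94 Ω
  Z3: Z = jωL = j·3.38e+04·0.00173 = 0 + j58.48 Ω
Step 3 — With open output, the series arm Z2 and the output shunt Z3 appear in series to ground: Z2 + Z3 = 0 - j4.462 Ω.
Step 4 — Parallel with input shunt Z1: Z_in = Z1 || (Z2 + Z3) = 0.00403 - j4.462 Ω = 4.462∠-89.9° Ω.
Step 5 — Source phasor: V = 49.1∠5.7° V = 48.86 + j4.877 V.
Step 6 — Current: I = V / Z = -1.083 + j10.95 A = 11∠95.6° A.
Step 7 — Complex power: S = V·I* = 0.488 - j540.3 VA.
Step 8 — Real power: P = Re(S) = 0.488 W.
Step 9 — Reactive power: Q = Im(S) = -540.3 VAR.
Step 10 — Apparent power: |S| = 540.3 VA.
Step 11 — Power factor: PF = P/|S| = 0.0009032 (leading).

(a) P = 0.488 W  (b) Q = -540.3 VAR  (c) S = 540.3 VA  (d) PF = 0.0009032 (leading)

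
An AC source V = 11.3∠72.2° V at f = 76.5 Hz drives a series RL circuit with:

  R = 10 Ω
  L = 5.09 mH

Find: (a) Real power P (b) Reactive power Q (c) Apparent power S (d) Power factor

Step 1 — Angular frequency: ω = 2π·f = 2π·76.5 = 480.7 rad/s.
Step 2 — Component impedances:
  R: Z = R = 10 Ω
  L: Z = jωL = j·480.7·0.00509 = 0 + j2.447 Ω
Step 3 — Series combination: Z_total = R + L = 10 + j2.447 Ω = 10.29∠13.7° Ω.
Step 4 — Source phasor: V = 11.3∠72.2° V = 3.454 + j10.76 V.
Step 5 — Current: I = V / Z = 0.5743 + j0.9354 A = 1.098∠58.5° A.
Step 6 — Complex power: S = V·I* = 12.05 + j2.948 VA.
Step 7 — Real power: P = Re(S) = 12.05 W.
Step 8 — Reactive power: Q = Im(S) = 2.948 VAR.
Step 9 — Apparent power: |S| = 12.4 VA.
Step 10 — Power factor: PF = P/|S| = 0.9714 (lagging).

(a) P = 12.05 W  (b) Q = 2.948 VAR  (c) S = 12.4 VA  (d) PF = 0.9714 (lagging)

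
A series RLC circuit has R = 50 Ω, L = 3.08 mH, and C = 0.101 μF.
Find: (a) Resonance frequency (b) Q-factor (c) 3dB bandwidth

Step 1 — Resonance: ω₀ = 1/√(LC) = 1/√(0.00308·1.01e-07) = 5.67e+04 rad/s.
Step 2 — f₀ = ω₀/(2π) = 9024 Hz.
Step 3 — Series Q: Q = ω₀L/R = 5.67e+04·0.00308/50 = 3.493.
Step 4 — Bandwidth: Δω = ω₀/Q = 1.623e+04 rad/s; BW = Δω/(2π) = 2584 Hz.

(a) f₀ = 9024 Hz  (b) Q = 3.493  (c) BW = 2584 Hz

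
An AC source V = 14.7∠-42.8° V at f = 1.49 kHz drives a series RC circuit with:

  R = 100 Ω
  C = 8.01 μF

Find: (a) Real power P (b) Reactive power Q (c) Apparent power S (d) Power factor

Step 1 — Angular frequency: ω = 2π·f = 2π·1490 = 9362 rad/s.
Step 2 — Component impedances:
  R: Z = R = 100 Ω
  C: Z = 1/(jωC) = -j/(ω·C) = 0 - j13.34 Ω
Step 3 — Series combination: Z_total = R + C = 100 - j13.34 Ω = 100.9∠-7.6° Ω.
Step 4 — Source phasor: V = 14.7∠-42.8° V = 10.79 - j9.988 V.
Step 5 — Current: I = V / Z = 0.1191 - j0.084 A = 0.1457∠-35.2° A.
Step 6 — Complex power: S = V·I* = 2.123 - j0.2831 VA.
Step 7 — Real power: P = Re(S) = 2.123 W.
Step 8 — Reactive power: Q = Im(S) = -0.2831 VAR.
Step 9 — Apparent power: |S| = 2.142 VA.
Step 10 — Power factor: PF = P/|S| = 0.9912 (leading).

(a) P = 2.123 W  (b) Q = -0.2831 VAR  (c) S = 2.142 VA  (d) PF = 0.9912 (leading)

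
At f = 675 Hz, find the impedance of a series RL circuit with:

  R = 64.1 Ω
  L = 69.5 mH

Step 1 — Angular frequency: ω = 2π·f = 2π·675 = 4241 rad/s.
Step 2 — Component impedances:
  R: Z = R = 64.1 Ω
  L: Z = jωL = j·4241·0.0695 = 0 + j294.8 Ω
Step 3 — Series combination: Z_total = R + L = 64.1 + j294.8 Ω = 301.6∠77.7° Ω.

Z = 64.1 + j294.8 Ω = 301.6∠77.7° Ω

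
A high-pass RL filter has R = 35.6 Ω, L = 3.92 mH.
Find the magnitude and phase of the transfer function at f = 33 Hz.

Step 1 — Angular frequency: ω = 2π·33 = 207.3 rad/s.
Step 2 — Transfer function: H(jω) = jωL/(R + jωL).
Step 3 — Numerator jωL = j·0.8128; denominator R + jωL = 35.6 + j0.8128.
Step 4 — H = 0.000521 + j0.02282.
Step 5 — Magnitude: |H| = 0.02283 (-32.8 dB); phase: φ = 88.7°.

|H| = 0.02283 (-32.8 dB), φ = 88.7°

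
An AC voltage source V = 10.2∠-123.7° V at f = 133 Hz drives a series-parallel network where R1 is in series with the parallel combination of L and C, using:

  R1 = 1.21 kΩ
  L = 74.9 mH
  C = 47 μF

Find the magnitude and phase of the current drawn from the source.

Step 1 — Angular frequency: ω = 2π·f = 2π·133 = 835.7 rad/s.
Step 2 — Component impedances:
  R1: Z = R = 1210 Ω
  L: Z = jωL = j·835.7·0.0749 = 0 + j62.59 Ω
  C: Z = 1/(jωC) = -j/(ω·C) = 0 - j25.46 Ω
Step 3 — Parallel branch: L || C = 1/(1/L + 1/C) = 0 - j42.92 Ω.
Step 4 — Series with R1: Z_total = R1 + (L || C) = 1210 - j42.92 Ω = 1211∠-2.0° Ω.
Step 5 — Source phasor: V = 10.2∠-123.7° V = -5.659 - j8.486 V.
Step 6 — Ohm's law: I = V / Z_total = (-5.659 - j8.486) / (1210 - j42.92) = -0.004423 - j0.00717 A.
Step 7 — Convert to polar: |I| = 0.008424 A, ∠I = -121.7°.

I = 0.008424∠-121.7° A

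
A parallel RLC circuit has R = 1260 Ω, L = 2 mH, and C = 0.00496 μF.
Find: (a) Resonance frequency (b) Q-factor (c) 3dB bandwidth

Step 1 — Resonance: ω₀ = 1/√(LC) = 1/√(0.002·4.96e-09) = 3.175e+05 rad/s.
Step 2 — f₀ = ω₀/(2π) = 5.053e+04 Hz.
Step 3 — Parallel Q: Q = R/(ω₀L) = 1260/(3.175e+05·0.002) = 1.984.
Step 4 — Bandwidth: Δω = ω₀/Q = 1.6e+05 rad/s; BW = Δω/(2π) = 2.547e+04 Hz.

(a) f₀ = 5.053e+04 Hz  (b) Q = 1.984  (c) BW = 2.547e+04 Hz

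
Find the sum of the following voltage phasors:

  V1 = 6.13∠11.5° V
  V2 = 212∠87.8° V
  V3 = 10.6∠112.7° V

Step 1 — Convert each phasor to rectangular form:
  V1 = 6.13·(cos(11.5°) + j·sin(11.5°)) = 6.007 + j1.222 V
  V2 = 212·(cos(87.8°) + j·sin(87.8°)) = 8.138 + j211.8 V
  V3 = 10.6·(cos(112.7°) + j·sin(112.7°)) = -4.091 + j9.779 V
Step 2 — Sum components: V_total = 10.05 + j222.8 V.
Step 3 — Convert to polar: |V_total| = 223.1 V, ∠V_total = 87.4°.

V_total = 223.1∠87.4° V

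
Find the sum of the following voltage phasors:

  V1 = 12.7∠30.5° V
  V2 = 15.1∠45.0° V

Step 1 — Convert each phasor to rectangular form:
  V1 = 12.7·(cos(30.5°) + j·sin(30.5°)) = 10.94 + j6.446 V
  V2 = 15.1·(cos(45.0°) + j·sin(45.0°)) = 10.68 + j10.68 V
Step 2 — Sum components: V_total = 21.62 + j17.12 V.
Step 3 — Convert to polar: |V_total| = 27.58 V, ∠V_total = 38.4°.

V_total = 27.58∠38.4° V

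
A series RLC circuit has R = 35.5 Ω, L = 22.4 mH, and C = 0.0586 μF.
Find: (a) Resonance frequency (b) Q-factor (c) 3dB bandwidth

Step 1 — Resonance: ω₀ = 1/√(LC) = 1/√(0.0224·5.86e-08) = 2.76e+04 rad/s.
Step 2 — f₀ = ω₀/(2π) = 4393 Hz.
Step 3 — Series Q: Q = ω₀L/R = 2.76e+04·0.0224/35.5 = 17.42.
Step 4 — Bandwidth: Δω = ω₀/Q = 1585 rad/s; BW = Δω/(2π) = 252.2 Hz.

(a) f₀ = 4393 Hz  (b) Q = 17.42  (c) BW = 252.2 Hz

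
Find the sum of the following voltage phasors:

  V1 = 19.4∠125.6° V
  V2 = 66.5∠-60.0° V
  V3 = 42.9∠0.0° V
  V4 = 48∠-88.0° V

Step 1 — Convert each phasor to rectangular form:
  V1 = 19.4·(cos(125.6°) + j·sin(125.6°)) = -11.29 + j15.77 V
  V2 = 66.5·(cos(-60.0°) + j·sin(-60.0°)) = 33.25 - j57.59 V
  V3 = 42.9·(cos(0.0°) + j·sin(0.0°)) = 42.9 V
  V4 = 48·(cos(-88.0°) + j·sin(-88.0°)) = 1.675 - j47.97 V
Step 2 — Sum components: V_total = 66.53 - j89.79 V.
Step 3 — Convert to polar: |V_total| = 111.8 V, ∠V_total = -53.5°.

V_total = 111.8∠-53.5° V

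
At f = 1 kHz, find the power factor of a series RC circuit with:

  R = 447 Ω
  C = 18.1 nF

Step 1 — Angular frequency: ω = 2π·f = 2π·1000 = 6283 rad/s.
Step 2 — Component impedances:
  R: Z = R = 447 Ω
  C: Z = 1/(jωC) = -j/(ω·C) = 0 - j8793 Ω
Step 3 — Series combination: Z_total = R + C = 447 - j8793 Ω = 8804∠-87.1° Ω.
Step 4 — Power factor: PF = cos(φ) = Re(Z)/|Z| = 447/8804 = 0.05077.
Step 5 — Type: Im(Z) = -8793 ⇒ leading (phase φ = -87.1°).

PF = 0.05077 (leading, φ = -87.1°)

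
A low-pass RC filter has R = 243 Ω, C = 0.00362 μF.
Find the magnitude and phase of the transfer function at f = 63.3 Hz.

Step 1 — Angular frequency: ω = 2π·63.3 = 397.7 rad/s.
Step 2 — Transfer function: H(jω) = 1/(1 + jωRC).
Step 3 — Denominator: 1 + jωRC = 1 + j·397.7·243·3.62e-09 = 1 + j0.0003499.
Step 4 — H = 1 - j0.0003499.
Step 5 — Magnitude: |H| = 1 (-0.0 dB); phase: φ = -0.0°.

|H| = 1 (-0.0 dB), φ = -0.0°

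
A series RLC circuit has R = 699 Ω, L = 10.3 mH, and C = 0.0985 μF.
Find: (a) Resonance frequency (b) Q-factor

Step 1 — Resonance condition Im(Z)=0 gives ω₀ = 1/√(LC).
Step 2 — ω₀ = 1/√(0.0103·9.85e-08) = 3.14e+04 rad/s.
Step 3 — f₀ = ω₀/(2π) = 4997 Hz.
Step 4 — Series Q: Q = ω₀L/R = 3.14e+04·0.0103/699 = 0.4626.

(a) f₀ = 4997 Hz  (b) Q = 0.4626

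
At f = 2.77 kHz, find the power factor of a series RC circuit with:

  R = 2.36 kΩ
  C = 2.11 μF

Step 1 — Angular frequency: ω = 2π·f = 2π·2770 = 1.74e+04 rad/s.
Step 2 — Component impedances:
  R: Z = R = 2360 Ω
  C: Z = 1/(jωC) = -j/(ω·C) = 0 - j27.23 Ω
Step 3 — Series combination: Z_total = R + C = 2360 - j27.23 Ω = 2360∠-0.7° Ω.
Step 4 — Power factor: PF = cos(φ) = Re(Z)/|Z| = 2360/2360.2 = 0.9999.
Step 5 — Type: Im(Z) = -27.23 ⇒ leading (phase φ = -0.7°).

PF = 0.9999 (leading, φ = -0.7°)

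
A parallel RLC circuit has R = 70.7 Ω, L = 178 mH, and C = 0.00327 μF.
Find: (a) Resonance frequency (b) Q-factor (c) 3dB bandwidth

Step 1 — Resonance: ω₀ = 1/√(LC) = 1/√(0.178·3.27e-09) = 4.145e+04 rad/s.
Step 2 — f₀ = ω₀/(2π) = 6597 Hz.
Step 3 — Parallel Q: Q = R/(ω₀L) = 70.7/(4.145e+04·0.178) = 0.009583.
Step 4 — Bandwidth: Δω = ω₀/Q = 4.325e+06 rad/s; BW = Δω/(2π) = 6.884e+05 Hz.

(a) f₀ = 6597 Hz  (b) Q = 0.009583  (c) BW = 6.884e+05 Hz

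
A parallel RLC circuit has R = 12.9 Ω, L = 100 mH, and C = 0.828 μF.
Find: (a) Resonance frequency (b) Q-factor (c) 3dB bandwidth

Step 1 — Resonance: ω₀ = 1/√(LC) = 1/√(0.1·8.28e-07) = 3475 rad/s.
Step 2 — f₀ = ω₀/(2π) = 553.1 Hz.
Step 3 — Parallel Q: Q = R/(ω₀L) = 12.9/(3475·0.1) = 0.03712.
Step 4 — Bandwidth: Δω = ω₀/Q = 9.362e+04 rad/s; BW = Δω/(2π) = 1.49e+04 Hz.

(a) f₀ = 553.1 Hz  (b) Q = 0.03712  (c) BW = 1.49e+04 Hz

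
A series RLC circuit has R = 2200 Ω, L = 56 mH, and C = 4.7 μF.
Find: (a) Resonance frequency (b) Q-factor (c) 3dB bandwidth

Step 1 — Resonance: ω₀ = 1/√(LC) = 1/√(0.056·4.7e-06) = 1949 rad/s.
Step 2 — f₀ = ω₀/(2π) = 310.2 Hz.
Step 3 — Series Q: Q = ω₀L/R = 1949·0.056/2200 = 0.04962.
Step 4 — Bandwidth: Δω = ω₀/Q = 3.929e+04 rad/s; BW = Δω/(2π) = 6253 Hz.

(a) f₀ = 310.2 Hz  (b) Q = 0.04962  (c) BW = 6253 Hz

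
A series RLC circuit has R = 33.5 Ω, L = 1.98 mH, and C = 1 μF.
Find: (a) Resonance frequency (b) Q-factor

Step 1 — Resonance condition Im(Z)=0 gives ω₀ = 1/√(LC).
Step 2 — ω₀ = 1/√(0.00198·1e-06) = 2.247e+04 rad/s.
Step 3 — f₀ = ω₀/(2π) = 3577 Hz.
Step 4 — Series Q: Q = ω₀L/R = 2.247e+04·0.00198/33.5 = 1.328.

(a) f₀ = 3577 Hz  (b) Q = 1.328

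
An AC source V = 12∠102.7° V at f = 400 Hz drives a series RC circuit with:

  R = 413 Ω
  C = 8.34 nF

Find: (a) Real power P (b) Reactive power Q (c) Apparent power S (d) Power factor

Step 1 — Angular frequency: ω = 2π·f = 2π·400 = 2513 rad/s.
Step 2 — Component impedances:
  R: Z = R = 413 Ω
  C: Z = 1/(jωC) = -j/(ω·C) = 0 - j4.771e+04 Ω
Step 3 — Series combination: Z_total = R + C = 413 - j4.771e+04 Ω = 4.771e+04∠-89.5° Ω.
Step 4 — Source phasor: V = 12∠102.7° V = -2.638 + j11.71 V.
Step 5 — Current: I = V / Z = -0.0002458 - j5.317e-05 A = 0.0002515∠-167.8° A.
Step 6 — Complex power: S = V·I* = 2.613e-05 - j0.003018 VA.
Step 7 — Real power: P = Re(S) = 2.613e-05 W.
Step 8 — Reactive power: Q = Im(S) = -0.003018 VAR.
Step 9 — Apparent power: |S| = 0.003018 VA.
Step 10 — Power factor: PF = P/|S| = 0.008656 (leading).

(a) P = 2.613e-05 W  (b) Q = -0.003018 VAR  (c) S = 0.003018 VA  (d) PF = 0.008656 (leading)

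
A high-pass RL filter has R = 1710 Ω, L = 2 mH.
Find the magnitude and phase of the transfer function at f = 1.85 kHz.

Step 1 — Angular frequency: ω = 2π·1850 = 1.162e+04 rad/s.
Step 2 — Transfer function: H(jω) = jωL/(R + jωL).
Step 3 — Numerator jωL = j·23.25; denominator R + jωL = 1710 + j23.25.
Step 4 — H = 0.0001848 + j0.01359.
Step 5 — Magnitude: |H| = 0.01359 (-37.3 dB); phase: φ = 89.2°.

|H| = 0.01359 (-37.3 dB), φ = 89.2°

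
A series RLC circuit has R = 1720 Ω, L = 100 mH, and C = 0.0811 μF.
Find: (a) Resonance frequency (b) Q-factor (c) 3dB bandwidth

Step 1 — Resonance condition Im(Z)=0 gives ω₀ = 1/√(LC).
Step 2 — ω₀ = 1/√(0.1·8.11e-08) = 1.11e+04 rad/s.
Step 3 — f₀ = ω₀/(2π) = 1767 Hz.
Step 4 — Series Q: Q = ω₀L/R = 1.11e+04·0.1/1720 = 0.6456.
Step 5 — 3dB bandwidth: Δω = ω₀/Q = 1.72e+04 rad/s; BW = Δω/(2π) = 2737 Hz.

(a) f₀ = 1767 Hz  (b) Q = 0.6456  (c) BW = 2737 Hz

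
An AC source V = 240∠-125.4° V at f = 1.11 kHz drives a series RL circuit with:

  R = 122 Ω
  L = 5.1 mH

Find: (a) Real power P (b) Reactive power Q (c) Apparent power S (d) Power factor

Step 1 — Angular frequency: ω = 2π·f = 2π·1110 = 6974 rad/s.
Step 2 — Component impedances:
  R: Z = R = 122 Ω
  L: Z = jωL = j·6974·0.0051 = 0 + j35.57 Ω
Step 3 — Series combination: Z_total = R + L = 122 + j35.57 Ω = 127.1∠16.3° Ω.
Step 4 — Source phasor: V = 240∠-125.4° V = -139 - j195.6 V.
Step 5 — Current: I = V / Z = -1.481 - j1.172 A = 1.889∠-141.7° A.
Step 6 — Complex power: S = V·I* = 435.1 + j126.9 VA.
Step 7 — Real power: P = Re(S) = 435.1 W.
Step 8 — Reactive power: Q = Im(S) = 126.9 VAR.
Step 9 — Apparent power: |S| = 453.3 VA.
Step 10 — Power factor: PF = P/|S| = 0.96 (lagging).

(a) P = 435.1 W  (b) Q = 126.9 VAR  (c) S = 453.3 VA  (d) PF = 0.96 (lagging)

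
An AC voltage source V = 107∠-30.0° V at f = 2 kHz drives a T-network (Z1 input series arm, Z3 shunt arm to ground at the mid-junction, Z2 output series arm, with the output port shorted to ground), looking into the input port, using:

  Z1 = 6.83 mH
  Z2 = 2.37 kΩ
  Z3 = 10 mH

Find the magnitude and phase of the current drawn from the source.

Step 1 — Angular frequency: ω = 2π·f = 2π·2000 = 1.257e+04 rad/s.
Step 2 — Component impedances:
  Z1: Z = jωL = j·1.257e+04·0.00683 = 0 + j85.83 Ω
  Z2: Z = R = 2370 Ω
  Z3: Z = jωL = j·1.257e+04·0.01 = 0 + j125.7 Ω
Step 3 — With the output port shorted to ground, the output series arm Z2 runs from the junction to ground; the shunt arm Z3 also runs from the junction to ground. They appear in parallel: Z3 || Z2 = 6.644 + j125.3 Ω.
Step 4 — Series with input arm Z1: Z_in = Z1 + (Z3 || Z2) = 6.644 + j211.1 Ω = 211.2∠88.2° Ω.
Step 5 — Source phasor: V = 107∠-30.0° V = 92.66 - j53.5 V.
Step 6 — Ohm's law: I = V / Z_total = (92.66 - j53.5) / (6.644 + j211.1) = -0.2393 - j0.4464 A.
Step 7 — Convert to polar: |I| = 0.5065 A, ∠I = -118.2°.

I = 0.5065∠-118.2° A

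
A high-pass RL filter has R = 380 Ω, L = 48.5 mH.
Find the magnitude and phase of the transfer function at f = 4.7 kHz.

Step 1 — Angular frequency: ω = 2π·4700 = 2.953e+04 rad/s.
Step 2 — Transfer function: H(jω) = jωL/(R + jωL).
Step 3 — Numerator jωL = j·1432; denominator R + jωL = 380 + j1432.
Step 4 — H = 0.9342 + j0.2479.
Step 5 — Magnitude: |H| = 0.9666 (-0.3 dB); phase: φ = 14.9°.

|H| = 0.9666 (-0.3 dB), φ = 14.9°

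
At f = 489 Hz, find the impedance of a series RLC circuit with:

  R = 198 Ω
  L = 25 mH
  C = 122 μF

Step 1 — Angular frequency: ω = 2π·f = 2π·489 = 3072 rad/s.
Step 2 — Component impedances:
  R: Z = R = 198 Ω
  L: Z = jωL = j·3072·0.025 = 0 + j76.81 Ω
  C: Z = 1/(jωC) = -j/(ω·C) = 0 - j2.668 Ω
Step 3 — Series combination: Z_total = R + L + C = 198 + j74.14 Ω = 211.4∠20.5° Ω.

Z = 198 + j74.14 Ω = 211.4∠20.5° Ω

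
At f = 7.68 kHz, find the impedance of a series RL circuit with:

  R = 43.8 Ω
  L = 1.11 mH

Step 1 — Angular frequency: ω = 2π·f = 2π·7680 = 4.825e+04 rad/s.
Step 2 — Component impedances:
  R: Z = R = 43.8 Ω
  L: Z = jωL = j·4.825e+04·0.00111 = 0 + j53.56 Ω
Step 3 — Series combination: Z_total = R + L = 43.8 + j53.56 Ω = 69.19∠50.7° Ω.

Z = 43.8 + j53.56 Ω = 69.19∠50.7° Ω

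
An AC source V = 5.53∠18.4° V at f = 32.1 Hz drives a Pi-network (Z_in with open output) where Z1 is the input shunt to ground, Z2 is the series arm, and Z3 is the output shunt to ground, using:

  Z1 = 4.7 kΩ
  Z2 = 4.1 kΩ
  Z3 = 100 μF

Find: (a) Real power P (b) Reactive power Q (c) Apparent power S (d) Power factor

Step 1 — Angular frequency: ω = 2π·f = 2π·32.1 = 201.7 rad/s.
Step 2 — Component impedances:
  Z1: Z = R = 4700 Ω
  Z2: Z = R = 4100 Ω
  Z3: Z = 1/(jωC) = -j/(ω·C) = 0 - j49.58 Ω
Step 3 — With open output, the series arm Z2 and the output shunt Z3 appear in series to ground: Z2 + Z3 = 4100 - j49.58 Ω.
Step 4 — Parallel with input shunt Z1: Z_in = Z1 || (Z2 + Z3) = 2190 - j14.14 Ω = 2190∠-0.4° Ω.
Step 5 — Source phasor: V = 5.53∠18.4° V = 5.247 + j1.746 V.
Step 6 — Current: I = V / Z = 0.002391 + j0.0008125 A = 0.002525∠18.8° A.
Step 7 — Complex power: S = V·I* = 0.01396 - j9.018e-05 VA.
Step 8 — Real power: P = Re(S) = 0.01396 W.
Step 9 — Reactive power: Q = Im(S) = -9.018e-05 VAR.
Step 10 — Apparent power: |S| = 0.01396 VA.
Step 11 — Power factor: PF = P/|S| = 1 (leading).

(a) P = 0.01396 W  (b) Q = -9.018e-05 VAR  (c) S = 0.01396 VA  (d) PF = 1 (leading)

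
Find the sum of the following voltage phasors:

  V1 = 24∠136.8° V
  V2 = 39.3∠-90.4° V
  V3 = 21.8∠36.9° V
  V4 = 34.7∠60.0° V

Step 1 — Convert each phasor to rectangular form:
  V1 = 24·(cos(136.8°) + j·sin(136.8°)) = -17.5 + j16.43 V
  V2 = 39.3·(cos(-90.4°) + j·sin(-90.4°)) = -0.2744 - j39.3 V
  V3 = 21.8·(cos(36.9°) + j·sin(36.9°)) = 17.43 + j13.09 V
  V4 = 34.7·(cos(60.0°) + j·sin(60.0°)) = 17.35 + j30.05 V
Step 2 — Sum components: V_total = 17.01 + j20.27 V.
Step 3 — Convert to polar: |V_total| = 26.46 V, ∠V_total = 50.0°.

V_total = 26.46∠50.0° V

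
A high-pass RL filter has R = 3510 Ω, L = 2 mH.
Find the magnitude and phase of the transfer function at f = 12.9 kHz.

Step 1 — Angular frequency: ω = 2π·1.29e+04 = 8.105e+04 rad/s.
Step 2 — Transfer function: H(jω) = jωL/(R + jωL).
Step 3 — Numerator jωL = j·162.1; denominator R + jωL = 3510 + j162.1.
Step 4 — H = 0.002128 + j0.04609.
Step 5 — Magnitude: |H| = 0.04613 (-26.7 dB); phase: φ = 87.4°.

|H| = 0.04613 (-26.7 dB), φ = 87.4°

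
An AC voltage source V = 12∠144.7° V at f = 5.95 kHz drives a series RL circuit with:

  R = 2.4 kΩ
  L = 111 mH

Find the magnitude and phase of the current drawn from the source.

Step 1 — Angular frequency: ω = 2π·f = 2π·5950 = 3.738e+04 rad/s.
Step 2 — Component impedances:
  R: Z = R = 2400 Ω
  L: Z = jωL = j·3.738e+04·0.111 = 0 + j4150 Ω
Step 3 — Series combination: Z_total = R + L = 2400 + j4150 Ω = 4794∠60.0° Ω.
Step 4 — Source phasor: V = 12∠144.7° V = -9.794 + j6.934 V.
Step 5 — Ohm's law: I = V / Z_total = (-9.794 + j6.934) / (2400 + j4150) = 0.0002294 + j0.002493 A.
Step 6 — Convert to polar: |I| = 0.002503 A, ∠I = 84.7°.

I = 0.002503∠84.7° A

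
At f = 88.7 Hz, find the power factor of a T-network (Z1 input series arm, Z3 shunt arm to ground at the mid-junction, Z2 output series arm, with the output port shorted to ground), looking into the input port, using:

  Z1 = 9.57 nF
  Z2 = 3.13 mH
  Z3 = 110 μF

Step 1 — Angular frequency: ω = 2π·f = 2π·88.7 = 557.3 rad/s.
Step 2 — Component impedances:
  Z1: Z = 1/(jωC) = -j/(ω·C) = 0 - j1.875e+05 Ω
  Z2: Z = jωL = j·557.3·0.00313 = 0 + j1.744 Ω
  Z3: Z = 1/(jωC) = -j/(ω·C) = 0 - j16.31 Ω
Step 3 — With the output port shorted to ground, the output series arm Z2 runs from the junction to ground; the shunt arm Z3 also runs from the junction to ground. They appear in parallel: Z3 || Z2 = 0 + j1.953 Ω.
Step 4 — Series with input arm Z1: Z_in = Z1 + (Z3 || Z2) = 0 - j1.875e+05 Ω = 1.875e+05∠-90.0° Ω.
Step 5 — Power factor: PF = cos(φ) = Re(Z)/|Z| = 0/1.875e+05 = 0.
Step 6 — Type: Im(Z) = -1.875e+05 ⇒ leading (phase φ = -90.0°).

PF = 0 (leading, φ = -90.0°)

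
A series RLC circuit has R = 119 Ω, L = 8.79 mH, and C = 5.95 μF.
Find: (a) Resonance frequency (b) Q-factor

Step 1 — Resonance condition Im(Z)=0 gives ω₀ = 1/√(LC).
Step 2 — ω₀ = 1/√(0.00879·5.95e-06) = 4373 rad/s.
Step 3 — f₀ = ω₀/(2π) = 695.9 Hz.
Step 4 — Series Q: Q = ω₀L/R = 4373·0.00879/119 = 0.323.

(a) f₀ = 695.9 Hz  (b) Q = 0.323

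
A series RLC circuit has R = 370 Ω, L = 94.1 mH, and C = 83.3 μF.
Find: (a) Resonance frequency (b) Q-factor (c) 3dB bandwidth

Step 1 — Resonance: ω₀ = 1/√(LC) = 1/√(0.0941·8.33e-05) = 357.2 rad/s.
Step 2 — f₀ = ω₀/(2π) = 56.85 Hz.
Step 3 — Series Q: Q = ω₀L/R = 357.2·0.0941/370 = 0.09084.
Step 4 — Bandwidth: Δω = ω₀/Q = 3932 rad/s; BW = Δω/(2π) = 625.8 Hz.

(a) f₀ = 56.85 Hz  (b) Q = 0.09084  (c) BW = 625.8 Hz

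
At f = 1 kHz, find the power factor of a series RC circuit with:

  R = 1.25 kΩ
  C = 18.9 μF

Step 1 — Angular frequency: ω = 2π·f = 2π·1000 = 6283 rad/s.
Step 2 — Component impedances:
  R: Z = R = 1250 Ω
  C: Z = 1/(jωC) = -j/(ω·C) = 0 - j8.421 Ω
Step 3 — Series combination: Z_total = R + C = 1250 - j8.421 Ω = 1250∠-0.4° Ω.
Step 4 — Power factor: PF = cos(φ) = Re(Z)/|Z| = 1250/1250 = 1.
Step 5 — Type: Im(Z) = -8.421 ⇒ leading (phase φ = -0.4°).

PF = 1 (leading, φ = -0.4°)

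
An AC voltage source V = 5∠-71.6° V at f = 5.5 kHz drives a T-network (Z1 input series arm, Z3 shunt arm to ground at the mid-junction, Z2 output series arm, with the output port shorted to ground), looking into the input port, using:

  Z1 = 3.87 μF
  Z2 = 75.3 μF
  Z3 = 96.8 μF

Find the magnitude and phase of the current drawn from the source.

Step 1 — Angular frequency: ω = 2π·f = 2π·5500 = 3.456e+04 rad/s.
Step 2 — Component impedances:
  Z1: Z = 1/(jωC) = -j/(ω·C) = 0 - j7.477 Ω
  Z2: Z = 1/(jωC) = -j/(ω·C) = 0 - j0.3843 Ω
  Z3: Z = 1/(jωC) = -j/(ω·C) = 0 - j0.2989 Ω
Step 3 — With the output port shorted to ground, the output series arm Z2 runs from the junction to ground; the shunt arm Z3 also runs from the junction to ground. They appear in parallel: Z3 || Z2 = 0 - j0.1681 Ω.
Step 4 — Series with input arm Z1: Z_in = Z1 + (Z3 || Z2) = 0 - j7.645 Ω = 7.645∠-90.0° Ω.
Step 5 — Source phasor: V = 5∠-71.6° V = 1.578 - j4.744 V.
Step 6 — Ohm's law: I = V / Z_total = (1.578 - j4.744) / (0 - j7.645) = 0.6205 + j0.2064 A.
Step 7 — Convert to polar: |I| = 0.654 A, ∠I = 18.4°.

I = 0.654∠18.4° A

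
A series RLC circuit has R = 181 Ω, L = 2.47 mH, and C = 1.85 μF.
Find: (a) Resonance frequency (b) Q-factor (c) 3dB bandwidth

Step 1 — Resonance: ω₀ = 1/√(LC) = 1/√(0.00247·1.85e-06) = 1.479e+04 rad/s.
Step 2 — f₀ = ω₀/(2π) = 2354 Hz.
Step 3 — Series Q: Q = ω₀L/R = 1.479e+04·0.00247/181 = 0.2019.
Step 4 — Bandwidth: Δω = ω₀/Q = 7.328e+04 rad/s; BW = Δω/(2π) = 1.166e+04 Hz.

(a) f₀ = 2354 Hz  (b) Q = 0.2019  (c) BW = 1.166e+04 Hz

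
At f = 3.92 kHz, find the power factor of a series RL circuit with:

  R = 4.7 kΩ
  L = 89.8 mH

Step 1 — Angular frequency: ω = 2π·f = 2π·3920 = 2.463e+04 rad/s.
Step 2 — Component impedances:
  R: Z = R = 4700 Ω
  L: Z = jωL = j·2.463e+04·0.0898 = 0 + j2212 Ω
Step 3 — Series combination: Z_total = R + L = 4700 + j2212 Ω = 5194∠25.2° Ω.
Step 4 — Power factor: PF = cos(φ) = Re(Z)/|Z| = 4700/5194.4 = 0.9048.
Step 5 — Type: Im(Z) = 2212 ⇒ lagging (phase φ = 25.2°).

PF = 0.9048 (lagging, φ = 25.2°)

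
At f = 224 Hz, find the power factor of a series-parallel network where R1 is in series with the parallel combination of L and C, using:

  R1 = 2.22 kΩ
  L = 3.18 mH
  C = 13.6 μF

Step 1 — Angular frequency: ω = 2π·f = 2π·224 = 1407 rad/s.
Step 2 — Component impedances:
  R1: Z = R = 2220 Ω
  L: Z = jωL = j·1407·0.00318 = 0 + j4.476 Ω
  C: Z = 1/(jωC) = -j/(ω·C) = 0 - j52.24 Ω
Step 3 — Parallel branch: L || C = 1/(1/L + 1/C) = 0 + j4.895 Ω.
Step 4 — Series with R1: Z_total = R1 + (L || C) = 2220 + j4.895 Ω = 2220∠0.1° Ω.
Step 5 — Power factor: PF = cos(φ) = Re(Z)/|Z| = 2220/2220 = 1.
Step 6 — Type: Im(Z) = 4.895 ⇒ lagging (phase φ = 0.1°).

PF = 1 (lagging, φ = 0.1°)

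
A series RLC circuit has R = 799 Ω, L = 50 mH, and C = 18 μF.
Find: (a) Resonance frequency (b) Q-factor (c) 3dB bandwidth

Step 1 — Resonance: ω₀ = 1/√(LC) = 1/√(0.05·1.8e-05) = 1054 rad/s.
Step 2 — f₀ = ω₀/(2π) = 167.8 Hz.
Step 3 — Series Q: Q = ω₀L/R = 1054·0.05/799 = 0.06596.
Step 4 — Bandwidth: Δω = ω₀/Q = 1.598e+04 rad/s; BW = Δω/(2π) = 2543 Hz.

(a) f₀ = 167.8 Hz  (b) Q = 0.06596  (c) BW = 2543 Hz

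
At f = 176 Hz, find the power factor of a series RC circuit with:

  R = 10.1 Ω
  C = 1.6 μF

Step 1 — Angular frequency: ω = 2π·f = 2π·176 = 1106 rad/s.
Step 2 — Component impedances:
  R: Z = R = 10.1 Ω
  C: Z = 1/(jωC) = -j/(ω·C) = 0 - j565.2 Ω
Step 3 — Series combination: Z_total = R + C = 10.1 - j565.2 Ω = 565.3∠-89.0° Ω.
Step 4 — Power factor: PF = cos(φ) = Re(Z)/|Z| = 10.1/565.3 = 0.01787.
Step 5 — Type: Im(Z) = -565.2 ⇒ leading (phase φ = -89.0°).

PF = 0.01787 (leading, φ = -89.0°)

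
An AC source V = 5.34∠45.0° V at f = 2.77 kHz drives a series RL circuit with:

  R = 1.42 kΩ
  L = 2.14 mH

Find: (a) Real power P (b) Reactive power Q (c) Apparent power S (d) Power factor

Step 1 — Angular frequency: ω = 2π·f = 2π·2770 = 1.74e+04 rad/s.
Step 2 — Component impedances:
  R: Z = R = 1420 Ω
  L: Z = jωL = j·1.74e+04·0.00214 = 0 + j37.25 Ω
Step 3 — Series combination: Z_total = R + L = 1420 + j37.25 Ω = 1420∠1.5° Ω.
Step 4 — Source phasor: V = 5.34∠45.0° V = 3.776 + j3.776 V.
Step 5 — Current: I = V / Z = 0.002727 + j0.002588 A = 0.003759∠43.5° A.
Step 6 — Complex power: S = V·I* = 0.02007 + j0.0005264 VA.
Step 7 — Real power: P = Re(S) = 0.02007 W.
Step 8 — Reactive power: Q = Im(S) = 0.0005264 VAR.
Step 9 — Apparent power: |S| = 0.02007 VA.
Step 10 — Power factor: PF = P/|S| = 0.9997 (lagging).

(a) P = 0.02007 W  (b) Q = 0.0005264 VAR  (c) S = 0.02007 VA  (d) PF = 0.9997 (lagging)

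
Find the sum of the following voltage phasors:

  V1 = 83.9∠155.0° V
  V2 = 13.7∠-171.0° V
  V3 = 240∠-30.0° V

Step 1 — Convert each phasor to rectangular form:
  V1 = 83.9·(cos(155.0°) + j·sin(155.0°)) = -76.04 + j35.46 V
  V2 = 13.7·(cos(-171.0°) + j·sin(-171.0°)) = -13.53 - j2.143 V
  V3 = 240·(cos(-30.0°) + j·sin(-30.0°)) = 207.8 - j120 V
Step 2 — Sum components: V_total = 118.3 - j86.69 V.
Step 3 — Convert to polar: |V_total| = 146.6 V, ∠V_total = -36.2°.

V_total = 146.6∠-36.2° V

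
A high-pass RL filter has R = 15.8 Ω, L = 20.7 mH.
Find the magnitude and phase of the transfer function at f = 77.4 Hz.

Step 1 — Angular frequency: ω = 2π·77.4 = 486.3 rad/s.
Step 2 — Transfer function: H(jω) = jωL/(R + jωL).
Step 3 — Numerator jωL = j·10.07; denominator R + jωL = 15.8 + j10.07.
Step 4 — H = 0.2887 + j0.4532.
Step 5 — Magnitude: |H| = 0.5373 (-5.4 dB); phase: φ = 57.5°.

|H| = 0.5373 (-5.4 dB), φ = 57.5°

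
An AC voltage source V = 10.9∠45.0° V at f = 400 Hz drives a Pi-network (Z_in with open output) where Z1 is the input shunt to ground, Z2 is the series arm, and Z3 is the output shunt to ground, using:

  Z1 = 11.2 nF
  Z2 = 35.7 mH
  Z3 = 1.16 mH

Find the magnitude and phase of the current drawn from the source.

Step 1 — Angular frequency: ω = 2π·f = 2π·400 = 2513 rad/s.
Step 2 — Component impedances:
  Z1: Z = 1/(jωC) = -j/(ω·C) = 0 - j3.553e+04 Ω
  Z2: Z = jωL = j·2513·0.0357 = 0 + j89.72 Ω
  Z3: Z = jωL = j·2513·0.00116 = 0 + j2.915 Ω
Step 3 — With open output, the series arm Z2 and the output shunt Z3 appear in series to ground: Z2 + Z3 = 0 + j92.64 Ω.
Step 4 — Parallel with input shunt Z1: Z_in = Z1 || (Z2 + Z3) = 0 + j92.88 Ω = 92.88∠90.0° Ω.
Step 5 — Source phasor: V = 10.9∠45.0° V = 7.707 + j7.707 V.
Step 6 — Ohm's law: I = V / Z_total = (7.707 + j7.707) / (0 + j92.88) = 0.08298 - j0.08298 A.
Step 7 — Convert to polar: |I| = 0.1174 A, ∠I = -45.0°.

I = 0.1174∠-45.0° A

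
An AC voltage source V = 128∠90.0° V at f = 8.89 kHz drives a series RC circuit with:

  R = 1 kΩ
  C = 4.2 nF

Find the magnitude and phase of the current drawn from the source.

Step 1 — Angular frequency: ω = 2π·f = 2π·8890 = 5.586e+04 rad/s.
Step 2 — Component impedances:
  R: Z = R = 1000 Ω
  C: Z = 1/(jωC) = -j/(ω·C) = 0 - j4263 Ω
Step 3 — Series combination: Z_total = R + C = 1000 - j4263 Ω = 4378∠-76.8° Ω.
Step 4 — Source phasor: V = 128∠90.0° V = 0 + j128 V.
Step 5 — Ohm's law: I = V / Z_total = (0 + j128) / (1000 - j4263) = -0.02846 + j0.006677 A.
Step 6 — Convert to polar: |I| = 0.02924 A, ∠I = 166.8°.

I = 0.02924∠166.8° A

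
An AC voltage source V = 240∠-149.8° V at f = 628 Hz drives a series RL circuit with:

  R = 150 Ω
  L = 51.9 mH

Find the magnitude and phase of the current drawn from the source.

Step 1 — Angular frequency: ω = 2π·f = 2π·628 = 3946 rad/s.
Step 2 — Component impedances:
  R: Z = R = 150 Ω
  L: Z = jωL = j·3946·0.0519 = 0 + j204.8 Ω
Step 3 — Series combination: Z_total = R + L = 150 + j204.8 Ω = 253.8∠53.8° Ω.
Step 4 — Source phasor: V = 240∠-149.8° V = -207.4 - j120.7 V.
Step 5 — Ohm's law: I = V / Z_total = (-207.4 - j120.7) / (150 + j204.8) = -0.8665 + j0.3782 A.
Step 6 — Convert to polar: |I| = 0.9454 A, ∠I = 156.4°.

I = 0.9454∠156.4° A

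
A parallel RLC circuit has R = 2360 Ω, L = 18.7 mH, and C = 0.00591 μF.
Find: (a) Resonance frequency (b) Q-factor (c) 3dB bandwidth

Step 1 — Resonance: ω₀ = 1/√(LC) = 1/√(0.0187·5.91e-09) = 9.512e+04 rad/s.
Step 2 — f₀ = ω₀/(2π) = 1.514e+04 Hz.
Step 3 — Parallel Q: Q = R/(ω₀L) = 2360/(9.512e+04·0.0187) = 1.327.
Step 4 — Bandwidth: Δω = ω₀/Q = 7.17e+04 rad/s; BW = Δω/(2π) = 1.141e+04 Hz.

(a) f₀ = 1.514e+04 Hz  (b) Q = 1.327  (c) BW = 1.141e+04 Hz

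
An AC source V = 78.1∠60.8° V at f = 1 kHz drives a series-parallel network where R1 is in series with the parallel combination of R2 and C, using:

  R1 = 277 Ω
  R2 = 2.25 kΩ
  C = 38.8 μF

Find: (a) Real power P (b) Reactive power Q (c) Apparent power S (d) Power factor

Step 1 — Angular frequency: ω = 2π·f = 2π·1000 = 6283 rad/s.
Step 2 — Component impedances:
  R1: Z = R = 277 Ω
  R2: Z = R = 2250 Ω
  C: Z = 1/(jωC) = -j/(ω·C) = 0 - j4.102 Ω
Step 3 — Parallel branch: R2 || C = 1/(1/R2 + 1/C) = 0.007478 - j4.102 Ω.
Step 4 — Series with R1: Z_total = R1 + (R2 || C) = 277 - j4.102 Ω = 277∠-0.8° Ω.
Step 5 — Source phasor: V = 78.1∠60.8° V = 38.1 + j68.18 V.
Step 6 — Current: I = V / Z = 0.1339 + j0.2481 A = 0.2819∠61.6° A.
Step 7 — Complex power: S = V·I* = 22.01 - j0.326 VA.
Step 8 — Real power: P = Re(S) = 22.01 W.
Step 9 — Reactive power: Q = Im(S) = -0.326 VAR.
Step 10 — Apparent power: |S| = 22.02 VA.
Step 11 — Power factor: PF = P/|S| = 0.9999 (leading).

(a) P = 22.01 W  (b) Q = -0.326 VAR  (c) S = 22.02 VA  (d) PF = 0.9999 (leading)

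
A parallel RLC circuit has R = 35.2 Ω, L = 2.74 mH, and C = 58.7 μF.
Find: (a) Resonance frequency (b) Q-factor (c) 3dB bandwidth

Step 1 — Resonance: ω₀ = 1/√(LC) = 1/√(0.00274·5.87e-05) = 2493 rad/s.
Step 2 — f₀ = ω₀/(2π) = 396.8 Hz.
Step 3 — Parallel Q: Q = R/(ω₀L) = 35.2/(2493·0.00274) = 5.152.
Step 4 — Bandwidth: Δω = ω₀/Q = 484 rad/s; BW = Δω/(2π) = 77.03 Hz.

(a) f₀ = 396.8 Hz  (b) Q = 5.152  (c) BW = 77.03 Hz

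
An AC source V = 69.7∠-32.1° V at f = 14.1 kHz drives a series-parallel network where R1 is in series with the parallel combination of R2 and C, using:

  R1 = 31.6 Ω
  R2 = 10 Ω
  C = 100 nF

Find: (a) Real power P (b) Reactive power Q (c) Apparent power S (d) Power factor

Step 1 — Angular frequency: ω = 2π·f = 2π·1.41e+04 = 8.859e+04 rad/s.
Step 2 — Component impedances:
  R1: Z = R = 31.6 Ω
  R2: Z = R = 10 Ω
  C: Z = 1/(jωC) = -j/(ω·C) = 0 - j112.9 Ω
Step 3 — Parallel branch: R2 || C = 1/(1/R2 + 1/C) = 9.922 - j0.879 Ω.
Step 4 — Series with R1: Z_total = R1 + (R2 || C) = 41.52 - j0.879 Ω = 41.53∠-1.2° Ω.
Step 5 — Source phasor: V = 69.7∠-32.1° V = 59.04 - j37.04 V.
Step 6 — Current: I = V / Z = 1.44 - j0.8615 A = 1.678∠-30.9° A.
Step 7 — Complex power: S = V·I* = 116.9 - j2.476 VA.
Step 8 — Real power: P = Re(S) = 116.9 W.
Step 9 — Reactive power: Q = Im(S) = -2.476 VAR.
Step 10 — Apparent power: |S| = 117 VA.
Step 11 — Power factor: PF = P/|S| = 0.9998 (leading).

(a) P = 116.9 W  (b) Q = -2.476 VAR  (c) S = 117 VA  (d) PF = 0.9998 (leading)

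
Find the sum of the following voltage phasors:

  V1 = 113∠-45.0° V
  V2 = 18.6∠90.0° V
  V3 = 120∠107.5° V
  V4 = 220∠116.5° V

Step 1 — Convert each phasor to rectangular form:
  V1 = 113·(cos(-45.0°) + j·sin(-45.0°)) = 79.9 - j79.9 V
  V2 = 18.6·(cos(90.0°) + j·sin(90.0°)) = 0 + j18.6 V
  V3 = 120·(cos(107.5°) + j·sin(107.5°)) = -36.08 + j114.4 V
  V4 = 220·(cos(116.5°) + j·sin(116.5°)) = -98.16 + j196.9 V
Step 2 — Sum components: V_total = -54.35 + j250 V.
Step 3 — Convert to polar: |V_total| = 255.9 V, ∠V_total = 102.3°.

V_total = 255.9∠102.3° V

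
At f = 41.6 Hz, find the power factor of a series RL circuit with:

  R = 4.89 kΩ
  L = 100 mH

Step 1 — Angular frequency: ω = 2π·f = 2π·41.6 = 261.4 rad/s.
Step 2 — Component impedances:
  R: Z = R = 4890 Ω
  L: Z = jωL = j·261.4·0.1 = 0 + j26.14 Ω
Step 3 — Series combination: Z_total = R + L = 4890 + j26.14 Ω = 4890∠0.3° Ω.
Step 4 — Power factor: PF = cos(φ) = Re(Z)/|Z| = 4890/4890 = 1.
Step 5 — Type: Im(Z) = 26.14 ⇒ lagging (phase φ = 0.3°).

PF = 1 (lagging, φ = 0.3°)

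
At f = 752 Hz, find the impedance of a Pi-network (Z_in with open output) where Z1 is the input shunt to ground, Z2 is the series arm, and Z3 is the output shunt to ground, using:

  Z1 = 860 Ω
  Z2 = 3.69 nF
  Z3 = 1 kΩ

Step 1 — Angular frequency: ω = 2π·f = 2π·752 = 4725 rad/s.
Step 2 — Component impedances:
  Z1: Z = R = 860 Ω
  Z2: Z = 1/(jωC) = -j/(ω·C) = 0 - j5.736e+04 Ω
  Z3: Z = R = 1000 Ω
Step 3 — With open output, the series arm Z2 and the output shunt Z3 appear in series to ground: Z2 + Z3 = 1000 - j5.736e+04 Ω.
Step 4 — Parallel with input shunt Z1: Z_in = Z1 || (Z2 + Z3) = 859.6 - j12.88 Ω = 859.7∠-0.9° Ω.

Z = 859.6 - j12.88 Ω = 859.7∠-0.9° Ω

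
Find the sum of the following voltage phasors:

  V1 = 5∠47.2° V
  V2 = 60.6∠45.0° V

Step 1 — Convert each phasor to rectangular form:
  V1 = 5·(cos(47.2°) + j·sin(47.2°)) = 3.397 + j3.669 V
  V2 = 60.6·(cos(45.0°) + j·sin(45.0°)) = 42.85 + j42.85 V
Step 2 — Sum components: V_total = 46.25 + j46.52 V.
Step 3 — Convert to polar: |V_total| = 65.6 V, ∠V_total = 45.2°.

V_total = 65.6∠45.2° V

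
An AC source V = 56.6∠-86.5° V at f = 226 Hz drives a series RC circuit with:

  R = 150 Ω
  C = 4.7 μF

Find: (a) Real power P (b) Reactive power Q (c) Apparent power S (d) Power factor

Step 1 — Angular frequency: ω = 2π·f = 2π·226 = 1420 rad/s.
Step 2 — Component impedances:
  R: Z = R = 150 Ω
  C: Z = 1/(jωC) = -j/(ω·C) = 0 - j149.8 Ω
Step 3 — Series combination: Z_total = R + C = 150 - j149.8 Ω = 212∠-45.0° Ω.
Step 4 — Source phasor: V = 56.6∠-86.5° V = 3.455 - j56.49 V.
Step 5 — Current: I = V / Z = 0.1998 - j0.177 A = 0.267∠-41.5° A.
Step 6 — Complex power: S = V·I* = 10.69 - j10.68 VA.
Step 7 — Real power: P = Re(S) = 10.69 W.
Step 8 — Reactive power: Q = Im(S) = -10.68 VAR.
Step 9 — Apparent power: |S| = 15.11 VA.
Step 10 — Power factor: PF = P/|S| = 0.7075 (leading).

(a) P = 10.69 W  (b) Q = -10.68 VAR  (c) S = 15.11 VA  (d) PF = 0.7075 (leading)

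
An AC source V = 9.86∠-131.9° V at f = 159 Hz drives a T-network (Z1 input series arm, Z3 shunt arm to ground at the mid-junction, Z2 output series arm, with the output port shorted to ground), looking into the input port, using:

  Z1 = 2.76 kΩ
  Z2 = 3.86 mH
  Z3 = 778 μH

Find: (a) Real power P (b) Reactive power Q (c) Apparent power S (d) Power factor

Step 1 — Angular frequency: ω = 2π·f = 2π·159 = 999 rad/s.
Step 2 — Component impedances:
  Z1: Z = R = 2760 Ω
  Z2: Z = jωL = j·999·0.00386 = 0 + j3.856 Ω
  Z3: Z = jωL = j·999·0.000778 = 0 + j0.7772 Ω
Step 3 — With the output port shorted to ground, the output series arm Z2 runs from the junction to ground; the shunt arm Z3 also runs from the junction to ground. They appear in parallel: Z3 || Z2 = 0 + j0.6469 Ω.
Step 4 — Series with input arm Z1: Z_in = Z1 + (Z3 || Z2) = 2760 + j0.6469 Ω = 2760∠0.0° Ω.
Step 5 — Source phasor: V = 9.86∠-131.9° V = -6.585 - j7.339 V.
Step 6 — Current: I = V / Z = -0.002386 - j0.002658 A = 0.003572∠-131.9° A.
Step 7 — Complex power: S = V·I* = 0.03522 + j8.256e-06 VA.
Step 8 — Real power: P = Re(S) = 0.03522 W.
Step 9 — Reactive power: Q = Im(S) = 8.256e-06 VAR.
Step 10 — Apparent power: |S| = 0.03522 VA.
Step 11 — Power factor: PF = P/|S| = 1 (lagging).

(a) P = 0.03522 W  (b) Q = 8.256e-06 VAR  (c) S = 0.03522 VA  (d) PF = 1 (lagging)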